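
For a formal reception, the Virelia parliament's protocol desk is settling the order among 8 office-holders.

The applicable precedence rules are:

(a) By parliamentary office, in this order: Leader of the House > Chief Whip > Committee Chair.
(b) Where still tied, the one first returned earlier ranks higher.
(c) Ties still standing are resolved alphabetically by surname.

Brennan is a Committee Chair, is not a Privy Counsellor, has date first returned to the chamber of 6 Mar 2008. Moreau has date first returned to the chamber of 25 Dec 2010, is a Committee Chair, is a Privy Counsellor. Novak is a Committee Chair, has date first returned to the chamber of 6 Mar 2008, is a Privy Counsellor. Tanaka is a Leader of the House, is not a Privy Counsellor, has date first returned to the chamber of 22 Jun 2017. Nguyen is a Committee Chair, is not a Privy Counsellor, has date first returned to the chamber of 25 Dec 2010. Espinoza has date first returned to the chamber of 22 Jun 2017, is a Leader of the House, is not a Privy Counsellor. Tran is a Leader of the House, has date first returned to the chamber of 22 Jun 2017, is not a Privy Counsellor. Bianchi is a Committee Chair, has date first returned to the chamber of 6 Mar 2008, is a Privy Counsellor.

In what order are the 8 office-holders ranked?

By parliamentary office: Espinoza, Tanaka and Tran (Leader of the House); then Bianchi, Brennan, Novak, Moreau and Nguyen (Committee Chair).
Espinoza, Tanaka and Tran all have date first returned to the chamber 22 Jun 2017, so the next rule applies.
Among Espinoza, Tanaka and Tran, alphabetically by surname: Espinoza before Tanaka before Tran.
Among Bianchi, Brennan, Novak, Moreau and Nguyen, by date first returned to the chamber (earlier first): Bianchi, Brennan and Novak (6 Mar 2008) before Moreau and Nguyen (25 Dec 2010).
Among Bianchi, Brennan and Novak, alphabetically by surname: Bianchi before Brennan before Novak.
Among Moreau and Nguyen, alphabetically by surname: Moreau before Nguyen.
Full order: Espinoza, Tanaka, Tran, Bianchi, Brennan, Novak, Moreau, Nguyen.

Espinoza, Tanaka, Tran, Bianchi, Brennan, Novak, Moreau, Nguyen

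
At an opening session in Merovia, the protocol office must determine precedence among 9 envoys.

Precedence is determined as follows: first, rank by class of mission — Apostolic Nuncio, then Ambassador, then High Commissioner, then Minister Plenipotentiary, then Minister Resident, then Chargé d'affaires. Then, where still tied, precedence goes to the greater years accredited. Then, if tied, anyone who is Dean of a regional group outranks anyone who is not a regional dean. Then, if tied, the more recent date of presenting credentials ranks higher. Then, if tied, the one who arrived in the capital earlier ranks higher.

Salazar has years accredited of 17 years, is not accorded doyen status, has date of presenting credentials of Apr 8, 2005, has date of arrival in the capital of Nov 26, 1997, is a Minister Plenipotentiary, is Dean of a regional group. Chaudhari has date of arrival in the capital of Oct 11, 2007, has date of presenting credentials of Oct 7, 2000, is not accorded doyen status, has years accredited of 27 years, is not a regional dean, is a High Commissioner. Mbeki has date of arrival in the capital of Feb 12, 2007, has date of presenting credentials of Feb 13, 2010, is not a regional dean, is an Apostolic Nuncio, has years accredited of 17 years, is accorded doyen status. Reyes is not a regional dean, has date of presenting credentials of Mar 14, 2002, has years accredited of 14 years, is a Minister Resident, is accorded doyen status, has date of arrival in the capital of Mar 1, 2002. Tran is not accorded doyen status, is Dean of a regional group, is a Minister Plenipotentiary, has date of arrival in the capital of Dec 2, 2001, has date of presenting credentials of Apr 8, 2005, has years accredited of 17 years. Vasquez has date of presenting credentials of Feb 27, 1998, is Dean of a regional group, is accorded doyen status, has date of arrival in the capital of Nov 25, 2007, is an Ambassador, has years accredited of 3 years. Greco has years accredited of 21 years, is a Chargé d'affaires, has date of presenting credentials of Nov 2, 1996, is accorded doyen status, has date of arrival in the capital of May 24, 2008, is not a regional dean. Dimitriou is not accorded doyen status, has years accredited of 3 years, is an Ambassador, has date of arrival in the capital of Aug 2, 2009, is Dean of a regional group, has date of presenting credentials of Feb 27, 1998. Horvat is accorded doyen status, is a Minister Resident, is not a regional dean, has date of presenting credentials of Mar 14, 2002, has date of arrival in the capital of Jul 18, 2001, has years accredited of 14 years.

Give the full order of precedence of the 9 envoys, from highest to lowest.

Mbeki, Vasquez, Dimitriou, Chaudhari, Salazar, Tran, Horvat, Reyes, Greco

By class of mission: Mbeki (Apostolic Nuncio); then Vasquez and Dimitriou (Ambassador); then Chaudhari (High Commissioner); then Salazar and Tran (Minister Plenipotentiary); then Horvat and Reyes (Minister Resident); then Greco (Chargé d'affaires).
Vasquez and Dimitriou both have years accredited 3 years, so the next rule applies.
Vasquez and Dimitriou are each Dean of a regional group, so the next rule applies.
Vasquez and Dimitriou both have date of presenting credentials Feb 27, 1998, so the next rule applies.
Among Vasquez and Dimitriou, by date of arrival in the capital (earlier first): Vasquez (Nov 25, 2007) before Dimitriou (Aug 2, 2009).
Salazar and Tran both have years accredited 17 years, so the next rule applies.
Salazar and Tran are each Dean of a regional group, so the next rule applies.
Salazar and Tran both have date of presenting credentials Apr 8, 2005, so the next rule applies.
Among Salazar and Tran, by date of arrival in the capital (earlier first): Salazar (Nov 26, 1997) before Tran (Dec 2, 2001).
Horvat and Reyes both have years accredited 14 years, so the next rule applies.
Horvat and Reyes are each not a regional dean, so the next rule applies.
Horvat and Reyes both have date of presenting credentials Mar 14, 2002, so the next rule applies.
Among Horvat and Reyes, by date of arrival in the capital (earlier first): Horvat (Jul 18, 2001) before Reyes (Mar 1, 2002).
Full order: Mbeki, Vasquez, Dimitriou, Chaudhari, Salazar, Tran, Horvat, Reyes, Greco.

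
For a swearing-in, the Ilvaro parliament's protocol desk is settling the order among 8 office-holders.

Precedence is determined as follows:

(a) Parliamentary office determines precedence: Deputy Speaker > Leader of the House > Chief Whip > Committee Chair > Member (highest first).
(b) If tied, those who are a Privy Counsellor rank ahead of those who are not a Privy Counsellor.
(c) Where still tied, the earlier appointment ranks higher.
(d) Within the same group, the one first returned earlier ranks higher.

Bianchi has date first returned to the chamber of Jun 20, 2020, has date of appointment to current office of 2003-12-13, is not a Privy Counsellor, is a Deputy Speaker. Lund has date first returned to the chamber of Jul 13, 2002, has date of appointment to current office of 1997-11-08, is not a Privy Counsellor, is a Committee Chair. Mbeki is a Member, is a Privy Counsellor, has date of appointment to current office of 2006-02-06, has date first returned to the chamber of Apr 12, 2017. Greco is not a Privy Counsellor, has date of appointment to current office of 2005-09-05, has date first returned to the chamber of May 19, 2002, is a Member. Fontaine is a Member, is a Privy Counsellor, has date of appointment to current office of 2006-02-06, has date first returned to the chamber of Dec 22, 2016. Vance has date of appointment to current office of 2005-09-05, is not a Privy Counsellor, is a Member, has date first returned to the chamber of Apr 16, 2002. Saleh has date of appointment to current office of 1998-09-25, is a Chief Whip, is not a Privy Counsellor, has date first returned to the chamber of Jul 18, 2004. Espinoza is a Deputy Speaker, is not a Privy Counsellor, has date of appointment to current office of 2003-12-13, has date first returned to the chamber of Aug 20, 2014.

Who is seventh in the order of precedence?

By parliamentary office: Espinoza and Bianchi (Deputy Speaker); then Saleh (Chief Whip); then Lund (Committee Chair); then Fontaine, Mbeki, Vance and Greco (Member).
Espinoza and Bianchi are each not a Privy Counsellor, so the next rule applies.
Espinoza and Bianchi both have date of appointment to current office 2003-12-13, so the next rule applies.
Among Espinoza and Bianchi, by date first returned to the chamber (earlier first): Espinoza (Aug 20, 2014) before Bianchi (Jun 20, 2020).
Among Fontaine, Mbeki, Vance and Greco, a Privy Counsellor before not a Privy Counsellor: Fontaine and Mbeki (a Privy Counsellor) before Vance and Greco (not a Privy Counsellor).
Fontaine and Mbeki both have date of appointment to current office 2006-02-06, so the next rule applies.
Among Fontaine and Mbeki, by date first returned to the chamber (earlier first): Fontaine (Dec 22, 2016) before Mbeki (Apr 12, 2017).
Vance and Greco both have date of appointment to current office 2005-09-05, so the next rule applies.
Among Vance and Greco, by date first returned to the chamber (earlier first): Vance (Apr 16, 2002) before Greco (May 19, 2002).
Order: Espinoza, Bianchi, Saleh, Lund, Fontaine, Mbeki, Vance, Greco.

Vance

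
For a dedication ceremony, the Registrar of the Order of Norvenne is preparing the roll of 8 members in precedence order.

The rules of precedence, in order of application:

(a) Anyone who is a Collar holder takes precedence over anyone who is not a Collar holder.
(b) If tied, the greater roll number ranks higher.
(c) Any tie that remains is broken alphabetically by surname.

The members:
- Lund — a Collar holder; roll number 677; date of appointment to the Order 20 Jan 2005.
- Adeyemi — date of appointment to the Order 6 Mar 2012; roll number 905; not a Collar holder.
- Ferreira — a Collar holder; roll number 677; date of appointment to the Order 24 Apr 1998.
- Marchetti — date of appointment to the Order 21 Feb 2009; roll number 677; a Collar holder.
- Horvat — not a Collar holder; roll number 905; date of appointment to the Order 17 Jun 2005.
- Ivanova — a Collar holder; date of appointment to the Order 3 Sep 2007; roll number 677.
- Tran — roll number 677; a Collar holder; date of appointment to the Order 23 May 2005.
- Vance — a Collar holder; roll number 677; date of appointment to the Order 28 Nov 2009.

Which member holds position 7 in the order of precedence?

Adeyemi

By the first rule: Ferreira, Ivanova, Lund, Marchetti, Tran and Vance (each a Collar holder); then Adeyemi and Horvat (both not a Collar holder).
Ferreira, Ivanova, Lund, Marchetti, Tran and Vance all have roll number 677, so the next rule applies.
Among Ferreira, Ivanova, Lund, Marchetti, Tran and Vance, alphabetically by surname: Ferreira before Ivanova before Lund before Marchetti before Tran before Vance.
Adeyemi and Horvat both have roll number 905, so the next rule applies.
Among Adeyemi and Horvat, alphabetically by surname: Adeyemi before Horvat.
Order: Ferreira, Ivanova, Lund, Marchetti, Tran, Vance, Adeyemi, Horvat.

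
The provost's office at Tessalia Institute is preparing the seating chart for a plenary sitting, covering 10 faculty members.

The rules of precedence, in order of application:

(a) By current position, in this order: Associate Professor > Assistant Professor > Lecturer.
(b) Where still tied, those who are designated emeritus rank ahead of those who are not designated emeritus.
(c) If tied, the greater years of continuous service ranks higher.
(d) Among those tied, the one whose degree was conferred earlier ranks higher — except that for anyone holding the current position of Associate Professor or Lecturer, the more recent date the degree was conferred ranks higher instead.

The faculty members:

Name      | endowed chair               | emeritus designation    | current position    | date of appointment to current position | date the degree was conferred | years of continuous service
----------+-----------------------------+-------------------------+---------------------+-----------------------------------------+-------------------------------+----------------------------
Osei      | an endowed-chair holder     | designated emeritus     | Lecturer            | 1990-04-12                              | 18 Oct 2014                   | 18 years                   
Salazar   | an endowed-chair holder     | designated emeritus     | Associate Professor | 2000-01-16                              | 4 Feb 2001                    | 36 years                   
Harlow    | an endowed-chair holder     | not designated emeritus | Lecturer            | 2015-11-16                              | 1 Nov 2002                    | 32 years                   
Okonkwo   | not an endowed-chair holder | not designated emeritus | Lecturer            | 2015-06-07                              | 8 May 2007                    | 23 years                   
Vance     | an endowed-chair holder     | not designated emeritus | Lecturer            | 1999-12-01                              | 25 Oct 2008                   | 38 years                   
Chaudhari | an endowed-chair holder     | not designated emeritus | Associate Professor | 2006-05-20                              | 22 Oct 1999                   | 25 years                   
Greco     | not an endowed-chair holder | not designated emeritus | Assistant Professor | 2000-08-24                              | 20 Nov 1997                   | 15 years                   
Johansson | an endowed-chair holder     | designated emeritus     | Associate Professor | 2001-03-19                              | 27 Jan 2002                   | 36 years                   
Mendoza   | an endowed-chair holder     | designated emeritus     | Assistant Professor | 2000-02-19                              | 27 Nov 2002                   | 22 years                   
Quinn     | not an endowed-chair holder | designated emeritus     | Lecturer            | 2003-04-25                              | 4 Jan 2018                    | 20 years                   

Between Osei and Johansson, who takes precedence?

Johansson

By current position: Johansson, Salazar and Chaudhari (Associate Professor); then Mendoza and Greco (Assistant Professor); then Quinn, Osei, Vance, Harlow and Okonkwo (Lecturer).
Among Johansson, Salazar and Chaudhari, designated emeritus before not designated emeritus: Johansson and Salazar (designated emeritus) before Chaudhari (not designated emeritus).
Johansson and Salazar both have years of continuous service 36 years, so the next rule applies.
Among Johansson and Salazar, by date the degree was conferred (later first) (reversed rule for this group): Johansson (27 Jan 2002) before Salazar (4 Feb 2001).
Among Mendoza and Greco, designated emeritus before not designated emeritus: Mendoza (designated emeritus) before Greco (not designated emeritus).
Among Quinn, Osei, Vance, Harlow and Okonkwo, designated emeritus before not designated emeritus: Quinn and Osei (designated emeritus) before Vance, Harlow and Okonkwo (not designated emeritus).
Among Quinn and Osei, by years of continuous service (higher first): Quinn (20 years) before Osei (18 years).
Among Vance, Harlow and Okonkwo, by years of continuous service (higher first): Vance (38 years) before Harlow (32 years) before Okonkwo (23 years).
So Johansson takes precedence.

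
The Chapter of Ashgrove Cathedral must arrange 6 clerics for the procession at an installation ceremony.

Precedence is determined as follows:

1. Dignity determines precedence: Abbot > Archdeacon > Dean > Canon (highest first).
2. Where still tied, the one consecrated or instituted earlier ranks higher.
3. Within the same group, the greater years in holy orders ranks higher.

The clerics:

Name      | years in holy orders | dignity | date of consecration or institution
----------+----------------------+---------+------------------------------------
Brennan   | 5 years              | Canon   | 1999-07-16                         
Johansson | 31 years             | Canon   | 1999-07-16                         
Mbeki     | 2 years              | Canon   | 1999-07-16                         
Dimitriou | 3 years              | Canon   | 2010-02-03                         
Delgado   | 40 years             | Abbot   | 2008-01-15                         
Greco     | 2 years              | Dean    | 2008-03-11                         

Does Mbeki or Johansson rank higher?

Johansson

By dignity: Delgado (Abbot); then Greco (Dean); then Johansson, Brennan, Mbeki and Dimitriou (Canon).
Among Johansson, Brennan, Mbeki and Dimitriou, by date of consecration or institution (earlier first): Johansson, Brennan and Mbeki (1999-07-16) before Dimitriou (2010-02-03).
Among Johansson, Brennan and Mbeki, by years in holy orders (higher first): Johansson (31 years) before Brennan (5 years) before Mbeki (2 years).
So Johansson takes precedence.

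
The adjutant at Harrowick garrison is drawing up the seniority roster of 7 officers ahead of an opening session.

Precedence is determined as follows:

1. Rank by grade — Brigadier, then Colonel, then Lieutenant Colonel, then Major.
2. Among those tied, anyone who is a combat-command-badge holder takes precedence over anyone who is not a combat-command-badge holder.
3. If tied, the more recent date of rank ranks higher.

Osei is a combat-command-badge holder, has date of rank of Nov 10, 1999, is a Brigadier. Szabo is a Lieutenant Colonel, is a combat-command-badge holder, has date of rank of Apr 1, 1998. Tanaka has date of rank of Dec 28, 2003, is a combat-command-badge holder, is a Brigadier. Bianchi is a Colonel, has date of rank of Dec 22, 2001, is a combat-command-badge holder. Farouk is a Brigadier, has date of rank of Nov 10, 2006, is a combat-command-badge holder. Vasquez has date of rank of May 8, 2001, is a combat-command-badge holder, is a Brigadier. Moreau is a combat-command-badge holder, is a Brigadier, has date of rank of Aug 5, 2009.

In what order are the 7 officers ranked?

By grade: Moreau, Farouk, Tanaka, Vasquez and Osei (Brigadier); then Bianchi (Colonel); then Szabo (Lieutenant Colonel).
Moreau, Farouk, Tanaka, Vasquez and Osei are each a combat-command-badge holder, so the next rule applies.
Among Moreau, Farouk, Tanaka, Vasquez and Osei, by date of rank (later first): Moreau (Aug 5, 2009) before Farouk (Nov 10, 2006) before Tanaka (Dec 28, 2003) before Vasquez (May 8, 2001) before Osei (Nov 10, 1999).
Full order: Moreau, Farouk, Tanaka, Vasquez, Osei, Bianchi, Szabo.

Moreau, Farouk, Tanaka, Vasquez, Osei, Bianchi, Szabo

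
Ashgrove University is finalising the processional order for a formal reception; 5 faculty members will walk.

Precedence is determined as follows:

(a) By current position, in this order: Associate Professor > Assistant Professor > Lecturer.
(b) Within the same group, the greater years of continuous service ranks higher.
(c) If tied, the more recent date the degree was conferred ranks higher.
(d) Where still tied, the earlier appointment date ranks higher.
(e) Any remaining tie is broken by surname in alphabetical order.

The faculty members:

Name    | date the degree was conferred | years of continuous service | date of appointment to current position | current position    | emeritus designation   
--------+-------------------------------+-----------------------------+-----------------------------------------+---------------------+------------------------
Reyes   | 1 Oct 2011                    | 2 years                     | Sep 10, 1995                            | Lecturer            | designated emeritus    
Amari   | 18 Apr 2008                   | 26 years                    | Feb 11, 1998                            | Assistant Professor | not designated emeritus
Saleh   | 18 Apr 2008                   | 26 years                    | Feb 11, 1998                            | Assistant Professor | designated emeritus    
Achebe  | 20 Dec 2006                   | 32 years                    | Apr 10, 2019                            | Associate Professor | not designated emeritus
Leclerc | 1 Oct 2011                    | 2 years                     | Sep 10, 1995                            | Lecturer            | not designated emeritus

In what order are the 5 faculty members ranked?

By current position: Achebe (Associate Professor); then Amari and Saleh (Assistant Professor); then Leclerc and Reyes (Lecturer).
Amari and Saleh both have years of continuous service 26 years, so the next rule applies.
Amari and Saleh both have date the degree was conferred 18 Apr 2008, so the next rule applies.
Amari and Saleh both have date of appointment to current position Feb 11, 1998, so the next rule applies.
Among Amari and Saleh, alphabetically by surname: Amari before Saleh.
Leclerc and Reyes both have years of continuous service 2 years, so the next rule applies.
Leclerc and Reyes both have date the degree was conferred 1 Oct 2011, so the next rule applies.
Leclerc and Reyes both have date of appointment to current position Sep 10, 1995, so the next rule applies.
Among Leclerc and Reyes, alphabetically by surname: Leclerc before Reyes.
Full order: Achebe, Amari, Saleh, Leclerc, Reyes.

Achebe, Amari, Saleh, Leclerc, Reyes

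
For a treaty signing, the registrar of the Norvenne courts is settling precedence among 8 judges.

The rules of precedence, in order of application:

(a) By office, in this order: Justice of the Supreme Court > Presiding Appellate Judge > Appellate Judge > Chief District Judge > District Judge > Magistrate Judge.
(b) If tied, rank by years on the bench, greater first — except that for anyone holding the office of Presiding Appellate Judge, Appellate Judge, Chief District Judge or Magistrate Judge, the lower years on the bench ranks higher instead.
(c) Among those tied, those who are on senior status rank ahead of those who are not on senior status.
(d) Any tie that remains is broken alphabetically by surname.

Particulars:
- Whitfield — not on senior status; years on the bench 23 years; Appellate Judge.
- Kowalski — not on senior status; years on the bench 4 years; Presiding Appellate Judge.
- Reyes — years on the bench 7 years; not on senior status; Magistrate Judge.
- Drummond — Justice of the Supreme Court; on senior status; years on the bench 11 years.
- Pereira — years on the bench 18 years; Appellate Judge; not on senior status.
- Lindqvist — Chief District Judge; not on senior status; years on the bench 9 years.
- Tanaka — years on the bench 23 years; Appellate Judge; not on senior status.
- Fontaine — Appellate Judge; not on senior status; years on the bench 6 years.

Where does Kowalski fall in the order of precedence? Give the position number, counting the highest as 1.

2

By office: Drummond (Justice of the Supreme Court); then Kowalski (Presiding Appellate Judge); then Fontaine, Pereira, Tanaka and Whitfield (Appellate Judge); then Lindqvist (Chief District Judge); then Reyes (Magistrate Judge).
Among Fontaine, Pereira, Tanaka and Whitfield, by years on the bench (lower first) (reversed rule for this group): Fontaine (6 years) before Pereira (18 years) before Tanaka and Whitfield (23 years).
Tanaka and Whitfield are each not on senior status, so the next rule applies.
Among Tanaka and Whitfield, alphabetically by surname: Tanaka before Whitfield.
Order: Drummond, Kowalski, Fontaine, Pereira, Tanaka, Whitfield, Lindqvist, Reyes. So position 2.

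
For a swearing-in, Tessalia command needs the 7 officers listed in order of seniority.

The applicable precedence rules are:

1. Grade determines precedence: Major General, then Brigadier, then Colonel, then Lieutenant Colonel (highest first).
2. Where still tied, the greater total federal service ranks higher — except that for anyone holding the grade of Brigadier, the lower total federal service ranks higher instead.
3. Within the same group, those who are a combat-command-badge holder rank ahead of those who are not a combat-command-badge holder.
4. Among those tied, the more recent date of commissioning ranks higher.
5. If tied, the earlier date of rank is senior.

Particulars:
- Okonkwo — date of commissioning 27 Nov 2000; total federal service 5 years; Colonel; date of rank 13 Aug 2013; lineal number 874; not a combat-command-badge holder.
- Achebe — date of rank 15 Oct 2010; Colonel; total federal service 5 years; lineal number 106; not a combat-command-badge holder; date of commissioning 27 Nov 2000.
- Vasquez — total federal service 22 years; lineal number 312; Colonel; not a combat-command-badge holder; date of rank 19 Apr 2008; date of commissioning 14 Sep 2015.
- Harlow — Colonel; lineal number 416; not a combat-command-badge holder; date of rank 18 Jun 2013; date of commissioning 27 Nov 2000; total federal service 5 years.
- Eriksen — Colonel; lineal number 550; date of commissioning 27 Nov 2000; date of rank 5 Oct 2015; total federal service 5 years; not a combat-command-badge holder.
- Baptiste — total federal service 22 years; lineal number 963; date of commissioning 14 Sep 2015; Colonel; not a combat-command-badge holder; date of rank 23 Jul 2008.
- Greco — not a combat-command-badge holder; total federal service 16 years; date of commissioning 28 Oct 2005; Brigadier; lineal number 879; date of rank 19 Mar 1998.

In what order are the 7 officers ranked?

By grade: Greco (Brigadier); then Vasquez, Baptiste, Achebe, Harlow, Okonkwo and Eriksen (Colonel).
Among Vasquez, Baptiste, Achebe, Harlow, Okonkwo and Eriksen, by total federal service (higher first): Vasquez and Baptiste (22 years) before Achebe, Harlow, Okonkwo and Eriksen (5 years).
Vasquez and Baptiste are each not a combat-command-badge holder, so the next rule applies.
Vasquez and Baptiste both have date of commissioning 14 Sep 2015, so the next rule applies.
Among Vasquez and Baptiste, by date of rank (earlier first): Vasquez (19 Apr 2008) before Baptiste (23 Jul 2008).
Achebe, Harlow, Okonkwo and Eriksen are each not a combat-command-badge holder, so the next rule applies.
Achebe, Harlow, Okonkwo and Eriksen all have date of commissioning 27 Nov 2000, so the next rule applies.
Among Achebe, Harlow, Okonkwo and Eriksen, by date of rank (earlier first): Achebe (15 Oct 2010) before Harlow (18 Jun 2013) before Okonkwo (13 Aug 2013) before Eriksen (5 Oct 2015).
Full order: Greco, Vasquez, Baptiste, Achebe, Harlow, Okonkwo, Eriksen.

Greco, Vasquez, Baptiste, Achebe, Harlow, Okonkwo, Eriksen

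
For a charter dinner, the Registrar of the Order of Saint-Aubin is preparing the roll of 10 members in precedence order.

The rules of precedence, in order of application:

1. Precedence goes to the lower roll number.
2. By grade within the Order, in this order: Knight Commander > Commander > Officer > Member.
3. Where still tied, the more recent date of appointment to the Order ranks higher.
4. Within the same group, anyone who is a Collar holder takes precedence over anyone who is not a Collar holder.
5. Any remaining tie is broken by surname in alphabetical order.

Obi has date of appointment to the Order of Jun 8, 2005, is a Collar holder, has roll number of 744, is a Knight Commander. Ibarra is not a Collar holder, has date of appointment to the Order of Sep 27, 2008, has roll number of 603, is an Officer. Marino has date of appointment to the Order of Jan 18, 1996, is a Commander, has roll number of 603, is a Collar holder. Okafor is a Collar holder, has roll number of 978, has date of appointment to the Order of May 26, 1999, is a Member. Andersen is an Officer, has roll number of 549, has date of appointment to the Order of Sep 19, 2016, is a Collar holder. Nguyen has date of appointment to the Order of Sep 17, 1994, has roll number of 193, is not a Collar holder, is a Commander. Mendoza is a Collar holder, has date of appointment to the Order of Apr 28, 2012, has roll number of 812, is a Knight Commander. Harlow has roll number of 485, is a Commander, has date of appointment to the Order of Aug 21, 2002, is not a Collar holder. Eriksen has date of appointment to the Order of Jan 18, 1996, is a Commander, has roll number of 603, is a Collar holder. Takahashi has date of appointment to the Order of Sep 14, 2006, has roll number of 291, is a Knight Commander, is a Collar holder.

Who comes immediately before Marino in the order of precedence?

By roll number (lower first): Nguyen (193); then Takahashi (291); then Harlow (485); then Andersen (549); then Eriksen, Marino and Ibarra (each 603); then Obi (744); then Mendoza (812); then Okafor (978).
Among Eriksen, Marino and Ibarra, by grade within the Order: Eriksen and Marino (Commander) before Ibarra (Officer).
Eriksen and Marino both have date of appointment to the Order Jan 18, 1996, so the next rule applies.
Eriksen and Marino are each a Collar holder, so the next rule applies.
Among Eriksen and Marino, alphabetically by surname: Eriksen before Marino.
Order: Nguyen, Takahashi, Harlow, Andersen, Eriksen, Marino, Ibarra, Obi, Mendoza, Okafor.

Eriksen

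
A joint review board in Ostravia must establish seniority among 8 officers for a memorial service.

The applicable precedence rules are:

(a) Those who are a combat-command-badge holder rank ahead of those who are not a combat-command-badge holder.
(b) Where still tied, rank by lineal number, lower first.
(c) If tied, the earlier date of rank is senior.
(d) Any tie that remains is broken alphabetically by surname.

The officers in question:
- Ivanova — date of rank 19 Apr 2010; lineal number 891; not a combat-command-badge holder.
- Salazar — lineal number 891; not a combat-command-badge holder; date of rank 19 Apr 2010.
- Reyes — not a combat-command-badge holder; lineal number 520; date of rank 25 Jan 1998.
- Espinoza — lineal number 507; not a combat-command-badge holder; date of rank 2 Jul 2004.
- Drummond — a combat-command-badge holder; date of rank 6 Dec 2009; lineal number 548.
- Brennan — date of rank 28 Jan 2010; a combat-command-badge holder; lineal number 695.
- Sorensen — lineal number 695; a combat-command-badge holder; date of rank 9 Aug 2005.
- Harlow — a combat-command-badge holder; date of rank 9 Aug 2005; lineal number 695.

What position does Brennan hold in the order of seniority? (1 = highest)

By the first rule: Drummond, Harlow, Sorensen and Brennan (each a combat-command-badge holder); then Espinoza, Reyes, Ivanova and Salazar (each not a combat-command-badge holder).
Among Drummond, Harlow, Sorensen and Brennan, by lineal number (lower first): Drummond (548) before Harlow, Sorensen and Brennan (695).
Among Harlow, Sorensen and Brennan, by date of rank (earlier first): Harlow and Sorensen (9 Aug 2005) before Brennan (28 Jan 2010).
Among Harlow and Sorensen, alphabetically by surname: Harlow before Sorensen.
Among Espinoza, Reyes, Ivanova and Salazar, by lineal number (lower first): Espinoza (507) before Reyes (520) before Ivanova and Salazar (891).
Ivanova and Salazar both have date of rank 19 Apr 2010, so the next rule applies.
Among Ivanova and Salazar, alphabetically by surname: Ivanova before Salazar.
Order: Drummond, Harlow, Sorensen, Brennan, Espinoza, Reyes, Ivanova, Salazar. So position 4.

4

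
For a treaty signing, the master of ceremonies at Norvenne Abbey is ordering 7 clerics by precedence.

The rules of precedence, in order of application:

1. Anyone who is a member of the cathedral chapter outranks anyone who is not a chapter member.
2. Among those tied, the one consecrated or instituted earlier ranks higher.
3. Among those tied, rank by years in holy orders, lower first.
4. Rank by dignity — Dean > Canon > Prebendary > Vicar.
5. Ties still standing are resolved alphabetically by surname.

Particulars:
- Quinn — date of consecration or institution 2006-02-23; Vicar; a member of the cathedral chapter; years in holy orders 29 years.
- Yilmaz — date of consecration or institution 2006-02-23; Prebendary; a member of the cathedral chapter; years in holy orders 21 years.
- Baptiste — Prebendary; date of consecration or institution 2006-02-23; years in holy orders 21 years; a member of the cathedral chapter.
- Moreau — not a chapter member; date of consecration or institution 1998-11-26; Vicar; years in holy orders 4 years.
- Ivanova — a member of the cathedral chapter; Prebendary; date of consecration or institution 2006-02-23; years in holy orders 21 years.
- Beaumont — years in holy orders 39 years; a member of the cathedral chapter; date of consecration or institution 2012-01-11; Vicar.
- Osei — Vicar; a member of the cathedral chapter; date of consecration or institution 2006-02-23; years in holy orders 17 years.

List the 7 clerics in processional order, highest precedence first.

By the first rule: Osei, Baptiste, Ivanova, Yilmaz, Quinn and Beaumont (each a member of the cathedral chapter); then Moreau (not a chapter member).
Among Osei, Baptiste, Ivanova, Yilmaz, Quinn and Beaumont, by date of consecration or institution (earlier first): Osei, Baptiste, Ivanova, Yilmaz and Quinn (2006-02-23) before Beaumont (2012-01-11).
Among Osei, Baptiste, Ivanova, Yilmaz and Quinn, by years in holy orders (lower first): Osei (17 years) before Baptiste, Ivanova and Yilmaz (21 years) before Quinn (29 years).
Baptiste, Ivanova and Yilmaz are each Prebendary, so the next rule applies.
Among Baptiste, Ivanova and Yilmaz, alphabetically by surname: Baptiste before Ivanova before Yilmaz.
Full order: Osei, Baptiste, Ivanova, Yilmaz, Quinn, Beaumont, Moreau.

Osei, Baptiste, Ivanova, Yilmaz, Quinn, Beaumont, Moreau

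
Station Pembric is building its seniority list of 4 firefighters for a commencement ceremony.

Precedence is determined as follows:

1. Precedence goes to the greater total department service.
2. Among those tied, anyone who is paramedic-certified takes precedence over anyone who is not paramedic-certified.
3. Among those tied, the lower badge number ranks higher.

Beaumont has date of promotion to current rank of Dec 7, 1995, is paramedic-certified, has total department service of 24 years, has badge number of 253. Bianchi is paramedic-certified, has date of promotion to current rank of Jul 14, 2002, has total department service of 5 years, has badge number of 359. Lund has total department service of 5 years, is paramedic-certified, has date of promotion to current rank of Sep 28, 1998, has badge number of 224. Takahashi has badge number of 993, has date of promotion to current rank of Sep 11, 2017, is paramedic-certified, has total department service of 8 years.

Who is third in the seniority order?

By total department service (higher first): Beaumont (24 years); then Takahashi (8 years); then Lund and Bianchi (both 5 years).
Lund and Bianchi are each paramedic-certified, so the next rule applies.
Among Lund and Bianchi, by badge number (lower first): Lund (224) before Bianchi (359).
Order: Beaumont, Takahashi, Lund, Bianchi.

Lund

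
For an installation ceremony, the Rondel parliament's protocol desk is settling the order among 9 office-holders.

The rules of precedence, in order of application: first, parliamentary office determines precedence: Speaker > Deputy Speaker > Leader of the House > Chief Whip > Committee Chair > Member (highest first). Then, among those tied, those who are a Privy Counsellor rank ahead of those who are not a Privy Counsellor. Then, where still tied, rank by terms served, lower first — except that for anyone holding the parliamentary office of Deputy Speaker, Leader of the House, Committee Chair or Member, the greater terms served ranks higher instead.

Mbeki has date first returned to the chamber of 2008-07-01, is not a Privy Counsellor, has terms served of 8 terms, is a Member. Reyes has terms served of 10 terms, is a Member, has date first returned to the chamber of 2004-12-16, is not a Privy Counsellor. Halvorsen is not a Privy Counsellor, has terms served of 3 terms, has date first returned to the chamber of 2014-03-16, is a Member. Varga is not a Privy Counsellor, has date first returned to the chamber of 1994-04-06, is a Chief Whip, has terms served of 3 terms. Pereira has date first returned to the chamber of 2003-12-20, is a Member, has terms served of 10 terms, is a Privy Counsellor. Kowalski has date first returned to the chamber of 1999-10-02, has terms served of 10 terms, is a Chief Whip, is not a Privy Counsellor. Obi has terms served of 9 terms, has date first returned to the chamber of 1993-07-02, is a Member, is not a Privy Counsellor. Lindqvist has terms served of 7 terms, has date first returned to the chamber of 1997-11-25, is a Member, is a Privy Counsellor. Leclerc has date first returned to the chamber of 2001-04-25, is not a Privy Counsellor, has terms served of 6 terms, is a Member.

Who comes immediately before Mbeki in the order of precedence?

Obi

By parliamentary office: Varga and Kowalski (Chief Whip); then Pereira, Lindqvist, Reyes, Obi, Mbeki, Leclerc and Halvorsen (Member).
Varga and Kowalski are each not a Privy Counsellor, so the next rule applies.
Among Varga and Kowalski, by terms served (lower first): Varga (3 terms) before Kowalski (10 terms).
Among Pereira, Lindqvist, Reyes, Obi, Mbeki, Leclerc and Halvorsen, a Privy Counsellor before not a Privy Counsellor: Pereira and Lindqvist (a Privy Counsellor) before Reyes, Obi, Mbeki, Leclerc and Halvorsen (not a Privy Counsellor).
Among Pereira and Lindqvist, by terms served (higher first) (reversed rule for this group): Pereira (10 terms) before Lindqvist (7 terms).
Among Reyes, Obi, Mbeki, Leclerc and Halvorsen, by terms served (higher first) (reversed rule for this group): Reyes (10 terms) before Obi (9 terms) before Mbeki (8 terms) before Leclerc (6 terms) before Halvorsen (3 terms).
Order: Varga, Kowalski, Pereira, Lindqvist, Reyes, Obi, Mbeki, Leclerc, Halvorsen.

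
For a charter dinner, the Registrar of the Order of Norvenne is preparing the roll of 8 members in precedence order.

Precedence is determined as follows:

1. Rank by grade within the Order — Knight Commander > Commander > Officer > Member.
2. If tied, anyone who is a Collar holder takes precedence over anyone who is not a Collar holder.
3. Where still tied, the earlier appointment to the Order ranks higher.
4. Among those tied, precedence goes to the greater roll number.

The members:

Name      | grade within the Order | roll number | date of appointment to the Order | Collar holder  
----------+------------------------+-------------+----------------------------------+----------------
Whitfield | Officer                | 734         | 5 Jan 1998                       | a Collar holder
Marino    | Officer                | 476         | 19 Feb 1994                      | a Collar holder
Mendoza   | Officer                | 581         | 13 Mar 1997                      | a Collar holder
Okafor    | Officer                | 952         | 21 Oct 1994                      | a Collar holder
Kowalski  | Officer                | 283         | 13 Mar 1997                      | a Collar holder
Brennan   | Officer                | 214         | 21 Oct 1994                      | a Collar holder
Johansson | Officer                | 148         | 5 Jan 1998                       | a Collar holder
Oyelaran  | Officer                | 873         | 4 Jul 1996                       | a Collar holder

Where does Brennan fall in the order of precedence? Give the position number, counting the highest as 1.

3

By grade within the Order: Marino, Okafor, Brennan, Oyelaran, Mendoza, Kowalski, Whitfield and Johansson (Officer).
Marino, Okafor, Brennan, Oyelaran, Mendoza, Kowalski, Whitfield and Johansson are each a Collar holder, so the next rule applies.
Among Marino, Okafor, Brennan, Oyelaran, Mendoza, Kowalski, Whitfield and Johansson, by date of appointment to the Order (earlier first): Marino (19 Feb 1994) before Okafor and Brennan (21 Oct 1994) before Oyelaran (4 Jul 1996) before Mendoza and Kowalski (13 Mar 1997) before Whitfield and Johansson (5 Jan 1998).
Among Okafor and Brennan, by roll number (higher first): Okafor (952) before Brennan (214).
Among Mendoza and Kowalski, by roll number (higher first): Mendoza (581) before Kowalski (283).
Among Whitfield and Johansson, by roll number (higher first): Whitfield (734) before Johansson (148).
Order: Marino, Okafor, Brennan, Oyelaran, Mendoza, Kowalski, Whitfield, Johansson. So position 3.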